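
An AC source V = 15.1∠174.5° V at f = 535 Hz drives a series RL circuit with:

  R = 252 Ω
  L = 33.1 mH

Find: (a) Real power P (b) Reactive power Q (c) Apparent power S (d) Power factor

Step 1 — Angular frequency: ω = 2π·f = 2π·535 = 3362 rad/s.
Step 2 — Component impedances:
  R: Z = R = 252 Ω
  L: Z = jωL = j·3362·0.0331 = 0 + j111.3 Ω
Step 3 — Series combination: Z_total = R + L = 252 + j111.3 Ω = 275.5∠23.8° Ω.
Step 4 — Source phasor: V = 15.1∠174.5° V = -15.03 + j1.447 V.
Step 5 — Current: I = V / Z = -0.04779 + j0.02684 A = 0.05482∠150.7° A.
Step 6 — Complex power: S = V·I* = 0.7572 + j0.3343 VA.
Step 7 — Real power: P = Re(S) = 0.7572 W.
Step 8 — Reactive power: Q = Im(S) = 0.3343 VAR.
Step 9 — Apparent power: |S| = 0.8277 VA.
Step 10 — Power factor: PF = P/|S| = 0.9148 (lagging).

(a) P = 0.7572 W  (b) Q = 0.3343 VAR  (c) S = 0.8277 VA  (d) PF = 0.9148 (lagging)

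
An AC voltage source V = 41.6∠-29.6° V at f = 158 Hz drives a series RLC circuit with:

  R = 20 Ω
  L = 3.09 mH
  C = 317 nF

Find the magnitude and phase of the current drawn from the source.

Step 1 — Angular frequency: ω = 2π·f = 2π·158 = 992.7 rad/s.
Step 2 — Component impedances:
  R: Z = R = 20 Ω
  L: Z = jωL = j·992.7·0.00309 = 0 + j3.068 Ω
  C: Z = 1/(jωC) = -j/(ω·C) = 0 - j3178 Ω
Step 3 — Series combination: Z_total = R + L + C = 20 - j3175 Ω = 3175∠-89.6° Ω.
Step 4 — Source phasor: V = 41.6∠-29.6° V = 36.17 - j20.55 V.
Step 5 — Ohm's law: I = V / Z_total = (36.17 - j20.55) / (20 - j3175) = 0.006544 + j0.01135 A.
Step 6 — Convert to polar: |I| = 0.0131 A, ∠I = 60.0°.

I = 0.0131∠60.0° A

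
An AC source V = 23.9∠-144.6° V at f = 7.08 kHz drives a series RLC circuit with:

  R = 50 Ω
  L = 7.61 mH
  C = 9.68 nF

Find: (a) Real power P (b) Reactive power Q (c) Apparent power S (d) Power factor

Step 1 — Angular frequency: ω = 2π·f = 2π·7080 = 4.448e+04 rad/s.
Step 2 — Component impedances:
  R: Z = R = 50 Ω
  L: Z = jωL = j·4.448e+04·0.00761 = 0 + j338.5 Ω
  C: Z = 1/(jωC) = -j/(ω·C) = 0 - j2322 Ω
Step 3 — Series combination: Z_total = R + L + C = 50 - j1984 Ω = 1984∠-88.6° Ω.
Step 4 — Source phasor: V = 23.9∠-144.6° V = -19.48 - j13.84 V.
Step 5 — Current: I = V / Z = 0.006727 - j0.00999 A = 0.01204∠-56.0° A.
Step 6 — Complex power: S = V·I* = 0.007253 - j0.2878 VA.
Step 7 — Real power: P = Re(S) = 0.007253 W.
Step 8 — Reactive power: Q = Im(S) = -0.2878 VAR.
Step 9 — Apparent power: |S| = 0.2879 VA.
Step 10 — Power factor: PF = P/|S| = 0.0252 (leading).

(a) P = 0.007253 W  (b) Q = -0.2878 VAR  (c) S = 0.2879 VA  (d) PF = 0.0252 (leading)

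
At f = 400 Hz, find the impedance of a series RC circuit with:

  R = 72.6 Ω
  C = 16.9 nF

Step 1 — Angular frequency: ω = 2π·f = 2π·400 = 2513 rad/s.
Step 2 — Component impedances:
  R: Z = R = 72.6 Ω
  C: Z = 1/(jωC) = -j/(ω·C) = 0 - j2.354e+04 Ω
Step 3 — Series combination: Z_total = R + C = 72.6 - j2.354e+04 Ω = 2.354e+04∠-89.8° Ω.

Z = 72.6 - j2.354e+04 Ω = 2.354e+04∠-89.8° Ω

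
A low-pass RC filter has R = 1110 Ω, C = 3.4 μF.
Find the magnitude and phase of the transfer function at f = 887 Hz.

Step 1 — Angular frequency: ω = 2π·887 = 5573 rad/s.
Step 2 — Transfer function: H(jω) = 1/(1 + jωRC).
Step 3 — Denominator: 1 + jωRC = 1 + j·5573·1110·3.4e-06 = 1 + j21.03.
Step 4 — H = 0.002255 - j0.04744.
Step 5 — Magnitude: |H| = 0.04749 (-26.5 dB); phase: φ = -87.3°.

|H| = 0.04749 (-26.5 dB), φ = -87.3°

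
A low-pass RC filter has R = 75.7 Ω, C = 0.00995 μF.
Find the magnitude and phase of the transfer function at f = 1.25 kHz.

Step 1 — Angular frequency: ω = 2π·1250 = 7854 rad/s.
Step 2 — Transfer function: H(jω) = 1/(1 + jωRC).
Step 3 — Denominator: 1 + jωRC = 1 + j·7854·75.7·9.95e-09 = 1 + j0.005916.
Step 4 — H = 1 - j0.005916.
Step 5 — Magnitude: |H| = 1 (-0.0 dB); phase: φ = -0.3°.

|H| = 1 (-0.0 dB), φ = -0.3°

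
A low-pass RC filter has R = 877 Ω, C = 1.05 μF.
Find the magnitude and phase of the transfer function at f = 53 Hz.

Step 1 — Angular frequency: ω = 2π·53 = 333 rad/s.
Step 2 — Transfer function: H(jω) = 1/(1 + jωRC).
Step 3 — Denominator: 1 + jωRC = 1 + j·333·877·1.05e-06 = 1 + j0.3067.
Step 4 — H = 0.914 - j0.2803.
Step 5 — Magnitude: |H| = 0.9561 (-0.4 dB); phase: φ = -17.0°.

|H| = 0.9561 (-0.4 dB), φ = -17.0°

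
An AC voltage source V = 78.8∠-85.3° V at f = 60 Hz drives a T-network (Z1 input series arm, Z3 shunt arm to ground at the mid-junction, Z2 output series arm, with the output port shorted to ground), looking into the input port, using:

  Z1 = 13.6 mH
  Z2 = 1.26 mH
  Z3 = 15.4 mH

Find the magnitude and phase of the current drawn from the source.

Step 1 — Angular frequency: ω = 2π·f = 2π·60 = 377 rad/s.
Step 2 — Component impedances:
  Z1: Z = jωL = j·377·0.0136 = 0 + j5.127 Ω
  Z2: Z = jωL = j·377·0.00126 = 0 + j0.475 Ω
  Z3: Z = jωL = j·377·0.0154 = 0 + j5.806 Ω
Step 3 — With the output port shorted to ground, the output series arm Z2 runs from the junction to ground; the shunt arm Z3 also runs from the junction to ground. They appear in parallel: Z3 || Z2 = 0 + j0.4391 Ω.
Step 4 — Series with input arm Z1: Z_in = Z1 + (Z3 || Z2) = 0 + j5.566 Ω = 5.566∠90.0° Ω.
Step 5 — Source phasor: V = 78.8∠-85.3° V = 6.457 - j78.54 V.
Step 6 — Ohm's law: I = V / Z_total = (6.457 - j78.54) / (0 + j5.566) = -14.11 - j1.16 A.
Step 7 — Convert to polar: |I| = 14.16 A, ∠I = -175.3°.

I = 14.16∠-175.3° A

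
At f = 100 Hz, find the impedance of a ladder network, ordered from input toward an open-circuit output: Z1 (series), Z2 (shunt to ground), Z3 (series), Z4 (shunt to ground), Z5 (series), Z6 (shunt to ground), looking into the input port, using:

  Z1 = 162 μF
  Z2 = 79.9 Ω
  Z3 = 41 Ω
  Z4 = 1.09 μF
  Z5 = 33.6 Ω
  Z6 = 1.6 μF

Step 1 — Angular frequency: ω = 2π·f = 2π·100 = 628.3 rad/s.
Step 2 — Component impedances:
  Z1: Z = 1/(jωC) = -j/(ω·C) = 0 - j9.824 Ω
  Z2: Z = R = 79.9 Ω
  Z3: Z = R = 41 Ω
  Z4: Z = 1/(jωC) = -j/(ω·C) = 0 - j1460 Ω
  Z5: Z = R = 33.6 Ω
  Z6: Z = 1/(jωC) = -j/(ω·C) = 0 - j994.7 Ω
Step 3 — Ladder network (open output): work backward from the far end, alternating series and parallel combinations. Z_in = 77.6 - j20.09 Ω = 80.16∠-14.5° Ω.

Z = 77.6 - j20.09 Ω = 80.16∠-14.5° Ω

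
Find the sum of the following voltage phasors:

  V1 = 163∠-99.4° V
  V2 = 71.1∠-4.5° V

Step 1 — Convert each phasor to rectangular form:
  V1 = 163·(cos(-99.4°) + j·sin(-99.4°)) = -26.62 - j160.8 V
  V2 = 71.1·(cos(-4.5°) + j·sin(-4.5°)) = 70.88 - j5.578 V
Step 2 — Sum components: V_total = 44.26 - j166.4 V.
Step 3 — Convert to polar: |V_total| = 172.2 V, ∠V_total = -75.1°.

V_total = 172.2∠-75.1° V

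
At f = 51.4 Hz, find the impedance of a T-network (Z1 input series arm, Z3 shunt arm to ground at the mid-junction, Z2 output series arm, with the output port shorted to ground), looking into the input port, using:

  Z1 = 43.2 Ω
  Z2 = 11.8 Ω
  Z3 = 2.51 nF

Step 1 — Angular frequency: ω = 2π·f = 2π·51.4 = 323 rad/s.
Step 2 — Component impedances:
  Z1: Z = R = 43.2 Ω
  Z2: Z = R = 11.8 Ω
  Z3: Z = 1/(jωC) = -j/(ω·C) = 0 - j1.234e+06 Ω
Step 3 — With the output port shorted to ground, the output series arm Z2 runs from the junction to ground; the shunt arm Z3 also runs from the junction to ground. They appear in parallel: Z3 || Z2 = 11.8 - j0.0001129 Ω.
Step 4 — Series with input arm Z1: Z_in = Z1 + (Z3 || Z2) = 55 - j0.0001129 Ω = 55∠-0.0° Ω.

Z = 55 - j0.0001129 Ω = 55∠-0.0° Ω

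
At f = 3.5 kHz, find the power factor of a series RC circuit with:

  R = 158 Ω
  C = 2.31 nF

Step 1 — Angular frequency: ω = 2π·f = 2π·3500 = 2.199e+04 rad/s.
Step 2 — Component impedances:
  R: Z = R = 158 Ω
  C: Z = 1/(jωC) = -j/(ω·C) = 0 - j1.969e+04 Ω
Step 3 — Series combination: Z_total = R + C = 158 - j1.969e+04 Ω = 1.969e+04∠-89.5° Ω.
Step 4 — Power factor: PF = cos(φ) = Re(Z)/|Z| = 158/19686 = 0.008026.
Step 5 — Type: Im(Z) = -1.969e+04 ⇒ leading (phase φ = -89.5°).

PF = 0.008026 (leading, φ = -89.5°)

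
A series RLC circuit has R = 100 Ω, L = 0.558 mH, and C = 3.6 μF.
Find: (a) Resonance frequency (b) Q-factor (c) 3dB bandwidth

Step 1 — Resonance: ω₀ = 1/√(LC) = 1/√(0.000558·3.6e-06) = 2.231e+04 rad/s.
Step 2 — f₀ = ω₀/(2π) = 3551 Hz.
Step 3 — Series Q: Q = ω₀L/R = 2.231e+04·0.000558/100 = 0.1245.
Step 4 — Bandwidth: Δω = ω₀/Q = 1.792e+05 rad/s; BW = Δω/(2π) = 2.852e+04 Hz.

(a) f₀ = 3551 Hz  (b) Q = 0.1245  (c) BW = 2.852e+04 Hz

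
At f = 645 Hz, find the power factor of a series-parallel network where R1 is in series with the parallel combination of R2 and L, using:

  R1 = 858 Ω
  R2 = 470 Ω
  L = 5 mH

Step 1 — Angular frequency: ω = 2π·f = 2π·645 = 4053 rad/s.
Step 2 — Component impedances:
  R1: Z = R = 858 Ω
  R2: Z = R = 470 Ω
  L: Z = jωL = j·4053·0.005 = 0 + j20.26 Ω
Step 3 — Parallel branch: R2 || L = 1/(1/R2 + 1/L) = 0.872 + j20.23 Ω.
Step 4 — Series with R1: Z_total = R1 + (R2 || L) = 858.9 + j20.23 Ω = 859.1∠1.3° Ω.
Step 5 — Power factor: PF = cos(φ) = Re(Z)/|Z| = 858.87/859.11 = 0.9997.
Step 6 — Type: Im(Z) = 20.23 ⇒ lagging (phase φ = 1.3°).

PF = 0.9997 (lagging, φ = 1.3°)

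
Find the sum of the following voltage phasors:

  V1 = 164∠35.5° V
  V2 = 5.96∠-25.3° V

Step 1 — Convert each phasor to rectangular form:
  V1 = 164·(cos(35.5°) + j·sin(35.5°)) = 133.5 + j95.24 V
  V2 = 5.96·(cos(-25.3°) + j·sin(-25.3°)) = 5.388 - j2.547 V
Step 2 — Sum components: V_total = 138.9 + j92.69 V.
Step 3 — Convert to polar: |V_total| = 167 V, ∠V_total = 33.7°.

V_total = 167∠33.7° V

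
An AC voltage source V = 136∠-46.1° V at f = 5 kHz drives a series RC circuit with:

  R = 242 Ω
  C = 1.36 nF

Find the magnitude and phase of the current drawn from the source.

Step 1 — Angular frequency: ω = 2π·f = 2π·5000 = 3.142e+04 rad/s.
Step 2 — Component impedances:
  R: Z = R = 242 Ω
  C: Z = 1/(jωC) = -j/(ω·C) = 0 - j2.341e+04 Ω
Step 3 — Series combination: Z_total = R + C = 242 - j2.341e+04 Ω = 2.341e+04∠-89.4° Ω.
Step 4 — Source phasor: V = 136∠-46.1° V = 94.3 - j97.99 V.
Step 5 — Ohm's law: I = V / Z_total = (94.3 - j97.99) / (242 - j2.341e+04) = 0.004228 + j0.003985 A.
Step 6 — Convert to polar: |I| = 0.00581 A, ∠I = 43.3°.

I = 0.00581∠43.3° A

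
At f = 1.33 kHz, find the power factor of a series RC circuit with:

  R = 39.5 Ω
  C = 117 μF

Step 1 — Angular frequency: ω = 2π·f = 2π·1330 = 8357 rad/s.
Step 2 — Component impedances:
  R: Z = R = 39.5 Ω
  C: Z = 1/(jωC) = -j/(ω·C) = 0 - j1.023 Ω
Step 3 — Series combination: Z_total = R + C = 39.5 - j1.023 Ω = 39.51∠-1.5° Ω.
Step 4 — Power factor: PF = cos(φ) = Re(Z)/|Z| = 39.5/39.51 = 0.9997.
Step 5 — Type: Im(Z) = -1.023 ⇒ leading (phase φ = -1.5°).

PF = 0.9997 (leading, φ = -1.5°)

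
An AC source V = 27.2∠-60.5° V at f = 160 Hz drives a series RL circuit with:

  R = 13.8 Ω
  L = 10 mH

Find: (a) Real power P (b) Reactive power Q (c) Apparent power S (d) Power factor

Step 1 — Angular frequency: ω = 2π·f = 2π·160 = 1005 rad/s.
Step 2 — Component impedances:
  R: Z = R = 13.8 Ω
  L: Z = jωL = j·1005·0.01 = 0 + j10.05 Ω
Step 3 — Series combination: Z_total = R + L = 13.8 + j10.05 Ω = 17.07∠36.1° Ω.
Step 4 — Source phasor: V = 27.2∠-60.5° V = 13.39 - j23.67 V.
Step 5 — Current: I = V / Z = -0.1824 - j1.583 A = 1.593∠-96.6° A.
Step 6 — Complex power: S = V·I* = 35.02 + j25.51 VA.
Step 7 — Real power: P = Re(S) = 35.02 W.
Step 8 — Reactive power: Q = Im(S) = 25.51 VAR.
Step 9 — Apparent power: |S| = 43.33 VA.
Step 10 — Power factor: PF = P/|S| = 0.8083 (lagging).

(a) P = 35.02 W  (b) Q = 25.51 VAR  (c) S = 43.33 VA  (d) PF = 0.8083 (lagging)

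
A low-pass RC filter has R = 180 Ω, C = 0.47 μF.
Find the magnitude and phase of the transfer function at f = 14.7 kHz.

Step 1 — Angular frequency: ω = 2π·1.47e+04 = 9.236e+04 rad/s.
Step 2 — Transfer function: H(jω) = 1/(1 + jωRC).
Step 3 — Denominator: 1 + jωRC = 1 + j·9.236e+04·180·4.7e-07 = 1 + j7.814.
Step 4 — H = 0.01611 - j0.1259.
Step 5 — Magnitude: |H| = 0.1269 (-17.9 dB); phase: φ = -82.7°.

|H| = 0.1269 (-17.9 dB), φ = -82.7°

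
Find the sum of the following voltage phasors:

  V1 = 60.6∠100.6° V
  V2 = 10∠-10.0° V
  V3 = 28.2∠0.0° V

Step 1 — Convert each phasor to rectangular form:
  V1 = 60.6·(cos(100.6°) + j·sin(100.6°)) = -11.15 + j59.57 V
  V2 = 10·(cos(-10.0°) + j·sin(-10.0°)) = 9.848 - j1.736 V
  V3 = 28.2·(cos(0.0°) + j·sin(0.0°)) = 28.2 V
Step 2 — Sum components: V_total = 26.9 + j57.83 V.
Step 3 — Convert to polar: |V_total| = 63.78 V, ∠V_total = 65.1°.

V_total = 63.78∠65.1° V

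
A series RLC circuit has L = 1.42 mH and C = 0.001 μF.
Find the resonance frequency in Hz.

Step 1 — Resonance condition Im(Z)=0 gives ω₀ = 1/√(LC).
Step 2 — ω₀ = 1/√(0.00142·1e-09) = 8.392e+05 rad/s.
Step 3 — f₀ = ω₀/(2π) = 1.336e+05 Hz.

f₀ = 1.336e+05 Hz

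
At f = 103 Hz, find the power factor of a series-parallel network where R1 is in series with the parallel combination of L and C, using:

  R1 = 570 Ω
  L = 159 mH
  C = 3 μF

Step 1 — Angular frequency: ω = 2π·f = 2π·103 = 647.2 rad/s.
Step 2 — Component impedances:
  R1: Z = R = 570 Ω
  L: Z = jωL = j·647.2·0.159 = 0 + j102.9 Ω
  C: Z = 1/(jωC) = -j/(ω·C) = 0 - j515.1 Ω
Step 3 — Parallel branch: L || C = 1/(1/L + 1/C) = 0 + j128.6 Ω.
Step 4 — Series with R1: Z_total = R1 + (L || C) = 570 + j128.6 Ω = 584.3∠12.7° Ω.
Step 5 — Power factor: PF = cos(φ) = Re(Z)/|Z| = 570/584.3 = 0.9755.
Step 6 — Type: Im(Z) = 128.6 ⇒ lagging (phase φ = 12.7°).

PF = 0.9755 (lagging, φ = 12.7°)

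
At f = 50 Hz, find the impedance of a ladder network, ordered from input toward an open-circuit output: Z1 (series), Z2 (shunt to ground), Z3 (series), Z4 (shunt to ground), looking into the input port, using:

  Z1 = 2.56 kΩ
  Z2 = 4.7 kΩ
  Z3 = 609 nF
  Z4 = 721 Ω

Step 1 — Angular frequency: ω = 2π·f = 2π·50 = 314.2 rad/s.
Step 2 — Component impedances:
  Z1: Z = R = 2560 Ω
  Z2: Z = R = 4700 Ω
  Z3: Z = 1/(jωC) = -j/(ω·C) = 0 - j5227 Ω
  Z4: Z = R = 721 Ω
Step 3 — Ladder network (open output): work backward from the far end, alternating series and parallel combinations. Z_in = 5148 - j2036 Ω = 5536∠-21.6° Ω.

Z = 5148 - j2036 Ω = 5536∠-21.6° Ω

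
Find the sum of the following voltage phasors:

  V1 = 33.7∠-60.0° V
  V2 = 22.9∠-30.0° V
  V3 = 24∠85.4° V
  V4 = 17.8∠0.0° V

Step 1 — Convert each phasor to rectangular form:
  V1 = 33.7·(cos(-60.0°) + j·sin(-60.0°)) = 16.85 - j29.19 V
  V2 = 22.9·(cos(-30.0°) + j·sin(-30.0°)) = 19.83 - j11.45 V
  V3 = 24·(cos(85.4°) + j·sin(85.4°)) = 1.925 + j23.92 V
  V4 = 17.8·(cos(0.0°) + j·sin(0.0°)) = 17.8 V
Step 2 — Sum components: V_total = 56.41 - j16.71 V.
Step 3 — Convert to polar: |V_total| = 58.83 V, ∠V_total = -16.5°.

V_total = 58.83∠-16.5° V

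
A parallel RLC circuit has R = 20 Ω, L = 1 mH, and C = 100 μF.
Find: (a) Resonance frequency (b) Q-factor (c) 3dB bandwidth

Step 1 — Resonance: ω₀ = 1/√(LC) = 1/√(0.001·0.0001) = 3162 rad/s.
Step 2 — f₀ = ω₀/(2π) = 503.3 Hz.
Step 3 — Parallel Q: Q = R/(ω₀L) = 20/(3162·0.001) = 6.325.
Step 4 — Bandwidth: Δω = ω₀/Q = 500 rad/s; BW = Δω/(2π) = 79.58 Hz.

(a) f₀ = 503.3 Hz  (b) Q = 6.325  (c) BW = 79.58 Hz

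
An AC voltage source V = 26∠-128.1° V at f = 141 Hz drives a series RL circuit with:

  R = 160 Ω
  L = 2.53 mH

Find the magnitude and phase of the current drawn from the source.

Step 1 — Angular frequency: ω = 2π·f = 2π·141 = 885.9 rad/s.
Step 2 — Component impedances:
  R: Z = R = 160 Ω
  L: Z = jωL = j·885.9·0.00253 = 0 + j2.241 Ω
Step 3 — Series combination: Z_total = R + L = 160 + j2.241 Ω = 160∠0.8° Ω.
Step 4 — Source phasor: V = 26∠-128.1° V = -16.04 - j20.46 V.
Step 5 — Ohm's law: I = V / Z_total = (-16.04 - j20.46) / (160 + j2.241) = -0.102 - j0.1264 A.
Step 6 — Convert to polar: |I| = 0.1625 A, ∠I = -128.9°.

I = 0.1625∠-128.9° A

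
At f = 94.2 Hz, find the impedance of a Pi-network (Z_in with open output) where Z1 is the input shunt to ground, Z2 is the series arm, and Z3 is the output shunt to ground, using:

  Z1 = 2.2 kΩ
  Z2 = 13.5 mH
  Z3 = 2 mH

Step 1 — Angular frequency: ω = 2π·f = 2π·94.2 = 591.9 rad/s.
Step 2 — Component impedances:
  Z1: Z = R = 2200 Ω
  Z2: Z = jωL = j·591.9·0.0135 = 0 + j7.99 Ω
  Z3: Z = jωL = j·591.9·0.002 = 0 + j1.184 Ω
Step 3 — With open output, the series arm Z2 and the output shunt Z3 appear in series to ground: Z2 + Z3 = 0 + j9.174 Ω.
Step 4 — Parallel with input shunt Z1: Z_in = Z1 || (Z2 + Z3) = 0.03826 + j9.174 Ω = 9.174∠89.8° Ω.

Z = 0.03826 + j9.174 Ω = 9.174∠89.8° Ω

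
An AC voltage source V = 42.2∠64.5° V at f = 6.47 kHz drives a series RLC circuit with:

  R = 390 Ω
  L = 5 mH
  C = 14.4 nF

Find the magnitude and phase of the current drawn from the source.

Step 1 — Angular frequency: ω = 2π·f = 2π·6470 = 4.065e+04 rad/s.
Step 2 — Component impedances:
  R: Z = R = 390 Ω
  L: Z = jωL = j·4.065e+04·0.005 = 0 + j203.3 Ω
  C: Z = 1/(jωC) = -j/(ω·C) = 0 - j1708 Ω
Step 3 — Series combination: Z_total = R + L + C = 390 - j1505 Ω = 1555∠-75.5° Ω.
Step 4 — Source phasor: V = 42.2∠64.5° V = 18.17 + j38.09 V.
Step 5 — Ohm's law: I = V / Z_total = (18.17 + j38.09) / (390 - j1505) = -0.02078 + j0.01746 A.
Step 6 — Convert to polar: |I| = 0.02714 A, ∠I = 140.0°.

I = 0.02714∠140.0° A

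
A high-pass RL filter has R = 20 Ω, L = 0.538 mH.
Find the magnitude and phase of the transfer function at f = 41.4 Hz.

Step 1 — Angular frequency: ω = 2π·41.4 = 260.1 rad/s.
Step 2 — Transfer function: H(jω) = jωL/(R + jωL).
Step 3 — Numerator jωL = j·0.1399; denominator R + jωL = 20 + j0.1399.
Step 4 — H = 4.896e-05 + j0.006997.
Step 5 — Magnitude: |H| = 0.006997 (-43.1 dB); phase: φ = 89.6°.

|H| = 0.006997 (-43.1 dB), φ = 89.6°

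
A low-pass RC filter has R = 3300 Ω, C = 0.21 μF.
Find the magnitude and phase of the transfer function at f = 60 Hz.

Step 1 — Angular frequency: ω = 2π·60 = 377 rad/s.
Step 2 — Transfer function: H(jω) = 1/(1 + jωRC).
Step 3 — Denominator: 1 + jωRC = 1 + j·377·3300·2.1e-07 = 1 + j0.2613.
Step 4 — H = 0.9361 - j0.2446.
Step 5 — Magnitude: |H| = 0.9675 (-0.3 dB); phase: φ = -14.6°.

|H| = 0.9675 (-0.3 dB), φ = -14.6°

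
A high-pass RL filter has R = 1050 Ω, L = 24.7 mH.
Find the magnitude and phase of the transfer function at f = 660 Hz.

Step 1 — Angular frequency: ω = 2π·660 = 4147 rad/s.
Step 2 — Transfer function: H(jω) = jωL/(R + jωL).
Step 3 — Numerator jωL = j·102.4; denominator R + jωL = 1050 + j102.4.
Step 4 — H = 0.009426 + j0.09663.
Step 5 — Magnitude: |H| = 0.09709 (-20.3 dB); phase: φ = 84.4°.

|H| = 0.09709 (-20.3 dB), φ = 84.4°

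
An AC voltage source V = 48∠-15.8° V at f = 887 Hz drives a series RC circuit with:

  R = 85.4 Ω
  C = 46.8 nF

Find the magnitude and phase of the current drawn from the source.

Step 1 — Angular frequency: ω = 2π·f = 2π·887 = 5573 rad/s.
Step 2 — Component impedances:
  R: Z = R = 85.4 Ω
  C: Z = 1/(jωC) = -j/(ω·C) = 0 - j3834 Ω
Step 3 — Series combination: Z_total = R + C = 85.4 - j3834 Ω = 3835∠-88.7° Ω.
Step 4 — Source phasor: V = 48∠-15.8° V = 46.19 - j13.07 V.
Step 5 — Ohm's law: I = V / Z_total = (46.19 - j13.07) / (85.4 - j3834) = 0.003675 + j0.01196 A.
Step 6 — Convert to polar: |I| = 0.01252 A, ∠I = 72.9°.

I = 0.01252∠72.9° A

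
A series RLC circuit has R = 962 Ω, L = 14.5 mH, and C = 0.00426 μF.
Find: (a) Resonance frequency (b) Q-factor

Step 1 — Resonance condition Im(Z)=0 gives ω₀ = 1/√(LC).
Step 2 — ω₀ = 1/√(0.0145·4.26e-09) = 1.272e+05 rad/s.
Step 3 — f₀ = ω₀/(2π) = 2.025e+04 Hz.
Step 4 — Series Q: Q = ω₀L/R = 1.272e+05·0.0145/962 = 1.918.

(a) f₀ = 2.025e+04 Hz  (b) Q = 1.918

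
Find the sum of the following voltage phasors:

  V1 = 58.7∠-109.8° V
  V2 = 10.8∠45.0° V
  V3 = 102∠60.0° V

Step 1 — Convert each phasor to rectangular form:
  V1 = 58.7·(cos(-109.8°) + j·sin(-109.8°)) = -19.88 - j55.23 V
  V2 = 10.8·(cos(45.0°) + j·sin(45.0°)) = 7.637 + j7.637 V
  V3 = 102·(cos(60.0°) + j·sin(60.0°)) = 51 + j88.33 V
Step 2 — Sum components: V_total = 38.75 + j40.74 V.
Step 3 — Convert to polar: |V_total| = 56.23 V, ∠V_total = 46.4°.

V_total = 56.23∠46.4° V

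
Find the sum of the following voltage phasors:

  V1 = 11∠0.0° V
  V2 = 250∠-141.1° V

Step 1 — Convert each phasor to rectangular form:
  V1 = 11·(cos(0.0°) + j·sin(0.0°)) = 11 V
  V2 = 250·(cos(-141.1°) + j·sin(-141.1°)) = -194.6 - j157 V
Step 2 — Sum components: V_total = -183.6 - j157 V.
Step 3 — Convert to polar: |V_total| = 241.5 V, ∠V_total = -139.5°.

V_total = 241.5∠-139.5° V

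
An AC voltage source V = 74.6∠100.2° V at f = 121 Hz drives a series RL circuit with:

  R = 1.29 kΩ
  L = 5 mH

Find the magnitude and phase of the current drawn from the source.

Step 1 — Angular frequency: ω = 2π·f = 2π·121 = 760.3 rad/s.
Step 2 — Component impedances:
  R: Z = R = 1290 Ω
  L: Z = jωL = j·760.3·0.005 = 0 + j3.801 Ω
Step 3 — Series combination: Z_total = R + L = 1290 + j3.801 Ω = 1290∠0.2° Ω.
Step 4 — Source phasor: V = 74.6∠100.2° V = -13.21 + j73.42 V.
Step 5 — Ohm's law: I = V / Z_total = (-13.21 + j73.42) / (1290 + j3.801) = -0.01007 + j0.05695 A.
Step 6 — Convert to polar: |I| = 0.05783 A, ∠I = 100.0°.

I = 0.05783∠100.0° A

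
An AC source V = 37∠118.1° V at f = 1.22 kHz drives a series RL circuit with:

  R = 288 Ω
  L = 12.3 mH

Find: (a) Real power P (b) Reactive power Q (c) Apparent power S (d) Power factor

Step 1 — Angular frequency: ω = 2π·f = 2π·1220 = 7665 rad/s.
Step 2 — Component impedances:
  R: Z = R = 288 Ω
  L: Z = jωL = j·7665·0.0123 = 0 + j94.29 Ω
Step 3 — Series combination: Z_total = R + L = 288 + j94.29 Ω = 303∠18.1° Ω.
Step 4 — Source phasor: V = 37∠118.1° V = -17.43 + j32.64 V.
Step 5 — Current: I = V / Z = -0.02114 + j0.1203 A = 0.1221∠100.0° A.
Step 6 — Complex power: S = V·I* = 4.293 + j1.406 VA.
Step 7 — Real power: P = Re(S) = 4.293 W.
Step 8 — Reactive power: Q = Im(S) = 1.406 VAR.
Step 9 — Apparent power: |S| = 4.518 VA.
Step 10 — Power factor: PF = P/|S| = 0.9504 (lagging).

(a) P = 4.293 W  (b) Q = 1.406 VAR  (c) S = 4.518 VA  (d) PF = 0.9504 (lagging)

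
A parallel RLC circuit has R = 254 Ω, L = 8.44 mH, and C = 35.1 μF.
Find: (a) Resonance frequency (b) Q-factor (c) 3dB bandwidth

Step 1 — Resonance: ω₀ = 1/√(LC) = 1/√(0.00844·3.51e-05) = 1837 rad/s.
Step 2 — f₀ = ω₀/(2π) = 292.4 Hz.
Step 3 — Parallel Q: Q = R/(ω₀L) = 254/(1837·0.00844) = 16.38.
Step 4 — Bandwidth: Δω = ω₀/Q = 112.2 rad/s; BW = Δω/(2π) = 17.85 Hz.

(a) f₀ = 292.4 Hz  (b) Q = 16.38  (c) BW = 17.85 Hz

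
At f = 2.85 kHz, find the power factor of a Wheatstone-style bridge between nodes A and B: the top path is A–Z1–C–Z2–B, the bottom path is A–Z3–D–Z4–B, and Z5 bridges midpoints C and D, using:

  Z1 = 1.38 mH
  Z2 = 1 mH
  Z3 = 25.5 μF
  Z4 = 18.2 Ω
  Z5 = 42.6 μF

Step 1 — Angular frequency: ω = 2π·f = 2π·2850 = 1.791e+04 rad/s.
Step 2 — Component impedances:
  Z1: Z = jωL = j·1.791e+04·0.00138 = 0 + j24.71 Ω
  Z2: Z = jωL = j·1.791e+04·0.001 = 0 + j17.91 Ω
  Z3: Z = 1/(jωC) = -j/(ω·C) = 0 - j2.19 Ω
  Z4: Z = R = 18.2 Ω
  Z5: Z = 1/(jωC) = -j/(ω·C) = 0 - j1.311 Ω
Step 3 — Bridge requires nodal analysis (the Z5 bridge couples midpoints C and D, so the two paths cannot be reduced to a simple series/parallel combination). Setting node B to ground and injecting 1 A at node A, the 3-node admittance system at A, C, D solves to V_A = Z_AB = 8.085 + j6.492 Ω = 10.37∠38.8° Ω.
Step 4 — Power factor: PF = cos(φ) = Re(Z)/|Z| = 8.085/10.37 = 0.7797.
Step 5 — Type: Im(Z) = 6.492 ⇒ lagging (phase φ = 38.8°).

PF = 0.7797 (lagging, φ = 38.8°)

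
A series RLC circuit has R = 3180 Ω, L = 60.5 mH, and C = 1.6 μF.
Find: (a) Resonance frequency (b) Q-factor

Step 1 — Resonance condition Im(Z)=0 gives ω₀ = 1/√(LC).
Step 2 — ω₀ = 1/√(0.0605·1.6e-06) = 3214 rad/s.
Step 3 — f₀ = ω₀/(2π) = 511.5 Hz.
Step 4 — Series Q: Q = ω₀L/R = 3214·0.0605/3180 = 0.06115.

(a) f₀ = 511.5 Hz  (b) Q = 0.06115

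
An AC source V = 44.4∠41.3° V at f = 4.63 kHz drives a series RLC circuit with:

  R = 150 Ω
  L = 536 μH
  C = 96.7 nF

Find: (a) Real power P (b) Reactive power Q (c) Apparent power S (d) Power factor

Step 1 — Angular frequency: ω = 2π·f = 2π·4630 = 2.909e+04 rad/s.
Step 2 — Component impedances:
  R: Z = R = 150 Ω
  L: Z = jωL = j·2.909e+04·0.000536 = 0 + j15.59 Ω
  C: Z = 1/(jωC) = -j/(ω·C) = 0 - j355.5 Ω
Step 3 — Series combination: Z_total = R + L + C = 150 - j339.9 Ω = 371.5∠-66.2° Ω.
Step 4 — Source phasor: V = 44.4∠41.3° V = 33.36 + j29.3 V.
Step 5 — Current: I = V / Z = -0.03591 + j0.114 A = 0.1195∠107.5° A.
Step 6 — Complex power: S = V·I* = 2.142 - j4.855 VA.
Step 7 — Real power: P = Re(S) = 2.142 W.
Step 8 — Reactive power: Q = Im(S) = -4.855 VAR.
Step 9 — Apparent power: |S| = 5.306 VA.
Step 10 — Power factor: PF = P/|S| = 0.4038 (leading).

(a) P = 2.142 W  (b) Q = -4.855 VAR  (c) S = 5.306 VA  (d) PF = 0.4038 (leading)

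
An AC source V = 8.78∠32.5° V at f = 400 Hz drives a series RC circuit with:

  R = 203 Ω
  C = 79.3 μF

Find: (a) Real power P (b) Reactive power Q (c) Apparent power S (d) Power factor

Step 1 — Angular frequency: ω = 2π·f = 2π·400 = 2513 rad/s.
Step 2 — Component impedances:
  R: Z = R = 203 Ω
  C: Z = 1/(jωC) = -j/(ω·C) = 0 - j5.017 Ω
Step 3 — Series combination: Z_total = R + C = 203 - j5.017 Ω = 203.1∠-1.4° Ω.
Step 4 — Source phasor: V = 8.78∠32.5° V = 7.405 + j4.717 V.
Step 5 — Current: I = V / Z = 0.03588 + j0.02413 A = 0.04324∠33.9° A.
Step 6 — Complex power: S = V·I* = 0.3795 - j0.00938 VA.
Step 7 — Real power: P = Re(S) = 0.3795 W.
Step 8 — Reactive power: Q = Im(S) = -0.00938 VAR.
Step 9 — Apparent power: |S| = 0.3796 VA.
Step 10 — Power factor: PF = P/|S| = 0.9997 (leading).

(a) P = 0.3795 W  (b) Q = -0.00938 VAR  (c) S = 0.3796 VA  (d) PF = 0.9997 (leading)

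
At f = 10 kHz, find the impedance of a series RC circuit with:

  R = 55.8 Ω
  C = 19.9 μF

Step 1 — Angular frequency: ω = 2π·f = 2π·1e+04 = 6.283e+04 rad/s.
Step 2 — Component impedances:
  R: Z = R = 55.8 Ω
  C: Z = 1/(jωC) = -j/(ω·C) = 0 - j0.7998 Ω
Step 3 — Series combination: Z_total = R + C = 55.8 - j0.7998 Ω = 55.81∠-0.8° Ω.

Z = 55.8 - j0.7998 Ω = 55.81∠-0.8° Ω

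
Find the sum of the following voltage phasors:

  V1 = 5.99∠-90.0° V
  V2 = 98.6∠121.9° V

Step 1 — Convert each phasor to rectangular form:
  V1 = 5.99·(cos(-90.0°) + j·sin(-90.0°)) = 0 - j5.99 V
  V2 = 98.6·(cos(121.9°) + j·sin(121.9°)) = -52.1 + j83.71 V
Step 2 — Sum components: V_total = -52.1 + j77.72 V.
Step 3 — Convert to polar: |V_total| = 93.57 V, ∠V_total = 123.8°.

V_total = 93.57∠123.8° V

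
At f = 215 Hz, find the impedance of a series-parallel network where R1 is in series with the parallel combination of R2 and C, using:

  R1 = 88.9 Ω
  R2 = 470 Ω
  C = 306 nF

Step 1 — Angular frequency: ω = 2π·f = 2π·215 = 1351 rad/s.
Step 2 — Component impedances:
  R1: Z = R = 88.9 Ω
  R2: Z = R = 470 Ω
  C: Z = 1/(jωC) = -j/(ω·C) = 0 - j2419 Ω
Step 3 — Parallel branch: R2 || C = 1/(1/R2 + 1/C) = 452.9 - j87.99 Ω.
Step 4 — Series with R1: Z_total = R1 + (R2 || C) = 541.8 - j87.99 Ω = 548.9∠-9.2° Ω.

Z = 541.8 - j87.99 Ω = 548.9∠-9.2° Ω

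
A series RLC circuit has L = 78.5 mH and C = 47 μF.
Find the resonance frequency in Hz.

Step 1 — Resonance condition Im(Z)=0 gives ω₀ = 1/√(LC).
Step 2 — ω₀ = 1/√(0.0785·4.7e-05) = 520.6 rad/s.
Step 3 — f₀ = ω₀/(2π) = 82.86 Hz.

f₀ = 82.86 Hz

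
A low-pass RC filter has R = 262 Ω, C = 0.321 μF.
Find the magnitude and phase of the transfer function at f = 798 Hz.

Step 1 — Angular frequency: ω = 2π·798 = 5014 rad/s.
Step 2 — Transfer function: H(jω) = 1/(1 + jωRC).
Step 3 — Denominator: 1 + jωRC = 1 + j·5014·262·3.21e-07 = 1 + j0.4217.
Step 4 — H = 0.849 - j0.358.
Step 5 — Magnitude: |H| = 0.9214 (-0.7 dB); phase: φ = -22.9°.

|H| = 0.9214 (-0.7 dB), φ = -22.9°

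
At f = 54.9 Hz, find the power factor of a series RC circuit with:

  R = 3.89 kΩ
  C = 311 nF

Step 1 — Angular frequency: ω = 2π·f = 2π·54.9 = 344.9 rad/s.
Step 2 — Component impedances:
  R: Z = R = 3890 Ω
  C: Z = 1/(jωC) = -j/(ω·C) = 0 - j9322 Ω
Step 3 — Series combination: Z_total = R + C = 3890 - j9322 Ω = 1.01e+04∠-67.3° Ω.
Step 4 — Power factor: PF = cos(φ) = Re(Z)/|Z| = 3890/1.01e+04 = 0.3851.
Step 5 — Type: Im(Z) = -9322 ⇒ leading (phase φ = -67.3°).

PF = 0.3851 (leading, φ = -67.3°)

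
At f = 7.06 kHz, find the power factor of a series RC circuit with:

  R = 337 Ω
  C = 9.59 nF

Step 1 — Angular frequency: ω = 2π·f = 2π·7060 = 4.436e+04 rad/s.
Step 2 — Component impedances:
  R: Z = R = 337 Ω
  C: Z = 1/(jωC) = -j/(ω·C) = 0 - j2351 Ω
Step 3 — Series combination: Z_total = R + C = 337 - j2351 Ω = 2375∠-81.8° Ω.
Step 4 — Power factor: PF = cos(φ) = Re(Z)/|Z| = 337/2375 = 0.1419.
Step 5 — Type: Im(Z) = -2351 ⇒ leading (phase φ = -81.8°).

PF = 0.1419 (leading, φ = -81.8°)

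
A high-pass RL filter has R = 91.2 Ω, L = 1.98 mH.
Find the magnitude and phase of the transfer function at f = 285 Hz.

Step 1 — Angular frequency: ω = 2π·285 = 1791 rad/s.
Step 2 — Transfer function: H(jω) = jωL/(R + jωL).
Step 3 — Numerator jωL = j·3.546; denominator R + jωL = 91.2 + j3.546.
Step 4 — H = 0.001509 + j0.03882.
Step 5 — Magnitude: |H| = 0.03885 (-28.2 dB); phase: φ = 87.8°.

|H| = 0.03885 (-28.2 dB), φ = 87.8°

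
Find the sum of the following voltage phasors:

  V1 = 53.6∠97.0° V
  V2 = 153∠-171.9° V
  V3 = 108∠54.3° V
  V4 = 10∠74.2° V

Step 1 — Convert each phasor to rectangular form:
  V1 = 53.6·(cos(97.0°) + j·sin(97.0°)) = -6.532 + j53.2 V
  V2 = 153·(cos(-171.9°) + j·sin(-171.9°)) = -151.5 - j21.56 V
  V3 = 108·(cos(54.3°) + j·sin(54.3°)) = 63.02 + j87.71 V
  V4 = 10·(cos(74.2°) + j·sin(74.2°)) = 2.723 + j9.622 V
Step 2 — Sum components: V_total = -92.26 + j129 V.
Step 3 — Convert to polar: |V_total| = 158.6 V, ∠V_total = 125.6°.

V_total = 158.6∠125.6° V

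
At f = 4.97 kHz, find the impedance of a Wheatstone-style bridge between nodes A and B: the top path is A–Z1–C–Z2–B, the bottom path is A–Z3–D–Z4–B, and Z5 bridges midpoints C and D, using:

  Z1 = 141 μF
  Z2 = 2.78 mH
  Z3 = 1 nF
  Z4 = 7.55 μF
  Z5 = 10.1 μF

Step 1 — Angular frequency: ω = 2π·f = 2π·4970 = 3.123e+04 rad/s.
Step 2 — Component impedances:
  Z1: Z = 1/(jωC) = -j/(ω·C) = 0 - j0.2271 Ω
  Z2: Z = jωL = j·3.123e+04·0.00278 = 0 + j86.81 Ω
  Z3: Z = 1/(jωC) = -j/(ω·C) = 0 - j3.202e+04 Ω
  Z4: Z = 1/(jωC) = -j/(ω·C) = 0 - j4.241 Ω
  Z5: Z = 1/(jωC) = -j/(ω·C) = 0 - j3.171 Ω
Step 3 — Bridge requires nodal analysis (the Z5 bridge couples midpoints C and D, so the two paths cannot be reduced to a simple series/parallel combination). Setting node B to ground and injecting 1 A at node A, the 3-node admittance system at A, C, D solves to V_A = Z_AB = 0 - j8.331 Ω = 8.331∠-90.0° Ω.

Z = 0 - j8.331 Ω = 8.331∠-90.0° Ω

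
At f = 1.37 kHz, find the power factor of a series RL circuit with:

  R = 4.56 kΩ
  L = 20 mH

Step 1 — Angular frequency: ω = 2π·f = 2π·1370 = 8608 rad/s.
Step 2 — Component impedances:
  R: Z = R = 4560 Ω
  L: Z = jωL = j·8608·0.02 = 0 + j172.2 Ω
Step 3 — Series combination: Z_total = R + L = 4560 + j172.2 Ω = 4563∠2.2° Ω.
Step 4 — Power factor: PF = cos(φ) = Re(Z)/|Z| = 4560/4563 = 0.9993.
Step 5 — Type: Im(Z) = 172.2 ⇒ lagging (phase φ = 2.2°).

PF = 0.9993 (lagging, φ = 2.2°)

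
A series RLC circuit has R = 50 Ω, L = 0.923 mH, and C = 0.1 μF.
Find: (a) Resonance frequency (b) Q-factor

Step 1 — Resonance condition Im(Z)=0 gives ω₀ = 1/√(LC).
Step 2 — ω₀ = 1/√(0.000923·1e-07) = 1.041e+05 rad/s.
Step 3 — f₀ = ω₀/(2π) = 1.657e+04 Hz.
Step 4 — Series Q: Q = ω₀L/R = 1.041e+05·0.000923/50 = 1.921.

(a) f₀ = 1.657e+04 Hz  (b) Q = 1.921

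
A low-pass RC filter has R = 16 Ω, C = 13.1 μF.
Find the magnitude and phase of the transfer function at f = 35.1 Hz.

Step 1 — Angular frequency: ω = 2π·35.1 = 220.5 rad/s.
Step 2 — Transfer function: H(jω) = 1/(1 + jωRC).
Step 3 — Denominator: 1 + jωRC = 1 + j·220.5·16·1.31e-05 = 1 + j0.04623.
Step 4 — H = 0.9979 - j0.04613.
Step 5 — Magnitude: |H| = 0.9989 (-0.0 dB); phase: φ = -2.6°.

|H| = 0.9989 (-0.0 dB), φ = -2.6°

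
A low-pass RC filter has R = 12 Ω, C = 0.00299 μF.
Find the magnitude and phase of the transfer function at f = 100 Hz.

Step 1 — Angular frequency: ω = 2π·100 = 628.3 rad/s.
Step 2 — Transfer function: H(jω) = 1/(1 + jωRC).
Step 3 — Denominator: 1 + jωRC = 1 + j·628.3·12·2.99e-09 = 1 + j2.254e-05.
Step 4 — H = 1 - j2.254e-05.
Step 5 — Magnitude: |H| = 1 (-0.0 dB); phase: φ = -0.0°.

|H| = 1 (-0.0 dB), φ = -0.0°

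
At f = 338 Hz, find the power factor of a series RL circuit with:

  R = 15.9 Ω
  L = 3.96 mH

Step 1 — Angular frequency: ω = 2π·f = 2π·338 = 2124 rad/s.
Step 2 — Component impedances:
  R: Z = R = 15.9 Ω
  L: Z = jωL = j·2124·0.00396 = 0 + j8.41 Ω
Step 3 — Series combination: Z_total = R + L = 15.9 + j8.41 Ω = 17.99∠27.9° Ω.
Step 4 — Power factor: PF = cos(φ) = Re(Z)/|Z| = 15.9/17.987 = 0.884.
Step 5 — Type: Im(Z) = 8.41 ⇒ lagging (phase φ = 27.9°).

PF = 0.884 (lagging, φ = 27.9°)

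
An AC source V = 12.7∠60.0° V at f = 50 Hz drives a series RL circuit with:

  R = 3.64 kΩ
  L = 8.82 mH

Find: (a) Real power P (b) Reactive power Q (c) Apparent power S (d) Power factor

Step 1 — Angular frequency: ω = 2π·f = 2π·50 = 314.2 rad/s.
Step 2 — Component impedances:
  R: Z = R = 3640 Ω
  L: Z = jωL = j·314.2·0.00882 = 0 + j2.771 Ω
Step 3 — Series combination: Z_total = R + L = 3640 + j2.771 Ω = 3640∠0.0° Ω.
Step 4 — Source phasor: V = 12.7∠60.0° V = 6.35 + j11 V.
Step 5 — Current: I = V / Z = 0.001747 + j0.00302 A = 0.003489∠60.0° A.
Step 6 — Complex power: S = V·I* = 0.04431 + j3.373e-05 VA.
Step 7 — Real power: P = Re(S) = 0.04431 W.
Step 8 — Reactive power: Q = Im(S) = 3.373e-05 VAR.
Step 9 — Apparent power: |S| = 0.04431 VA.
Step 10 — Power factor: PF = P/|S| = 1 (lagging).

(a) P = 0.04431 W  (b) Q = 3.373e-05 VAR  (c) S = 0.04431 VA  (d) PF = 1 (lagging)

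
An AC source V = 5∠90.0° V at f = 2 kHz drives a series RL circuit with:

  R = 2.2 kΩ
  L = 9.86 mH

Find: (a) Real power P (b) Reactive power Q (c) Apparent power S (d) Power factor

Step 1 — Angular frequency: ω = 2π·f = 2π·2000 = 1.257e+04 rad/s.
Step 2 — Component impedances:
  R: Z = R = 2200 Ω
  L: Z = jωL = j·1.257e+04·0.00986 = 0 + j123.9 Ω
Step 3 — Series combination: Z_total = R + L = 2200 + j123.9 Ω = 2203∠3.2° Ω.
Step 4 — Source phasor: V = 5∠90.0° V = 0 + j5 V.
Step 5 — Current: I = V / Z = 0.0001276 + j0.002266 A = 0.002269∠86.8° A.
Step 6 — Complex power: S = V·I* = 0.01133 + j0.000638 VA.
Step 7 — Real power: P = Re(S) = 0.01133 W.
Step 8 — Reactive power: Q = Im(S) = 0.000638 VAR.
Step 9 — Apparent power: |S| = 0.01135 VA.
Step 10 — Power factor: PF = P/|S| = 0.9984 (lagging).

(a) P = 0.01133 W  (b) Q = 0.000638 VAR  (c) S = 0.01135 VA  (d) PF = 0.9984 (lagging)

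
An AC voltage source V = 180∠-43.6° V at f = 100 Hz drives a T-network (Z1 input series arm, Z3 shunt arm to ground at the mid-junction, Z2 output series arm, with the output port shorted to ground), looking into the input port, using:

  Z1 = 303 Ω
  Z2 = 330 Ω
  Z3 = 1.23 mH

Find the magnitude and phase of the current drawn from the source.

Step 1 — Angular frequency: ω = 2π·f = 2π·100 = 628.3 rad/s.
Step 2 — Component impedances:
  Z1: Z = R = 303 Ω
  Z2: Z = R = 330 Ω
  Z3: Z = jωL = j·628.3·0.00123 = 0 + j0.7728 Ω
Step 3 — With the output port shorted to ground, the output series arm Z2 runs from the junction to ground; the shunt arm Z3 also runs from the junction to ground. They appear in parallel: Z3 || Z2 = 0.00181 + j0.7728 Ω.
Step 4 — Series with input arm Z1: Z_in = Z1 + (Z3 || Z2) = 303 + j0.7728 Ω = 303∠0.1° Ω.
Step 5 — Source phasor: V = 180∠-43.6° V = 130.4 - j124.1 V.
Step 6 — Ohm's law: I = V / Z_total = (130.4 - j124.1) / (303 + j0.7728) = 0.4292 - j0.4108 A.
Step 7 — Convert to polar: |I| = 0.5941 A, ∠I = -43.7°.

I = 0.5941∠-43.7° A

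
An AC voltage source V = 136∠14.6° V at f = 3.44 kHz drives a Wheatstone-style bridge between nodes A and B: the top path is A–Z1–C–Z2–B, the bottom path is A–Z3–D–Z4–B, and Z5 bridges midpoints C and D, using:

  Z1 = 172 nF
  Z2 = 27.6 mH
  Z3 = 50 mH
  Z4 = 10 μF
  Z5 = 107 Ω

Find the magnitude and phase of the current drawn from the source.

Step 1 — Angular frequency: ω = 2π·f = 2π·3440 = 2.161e+04 rad/s.
Step 2 — Component impedances:
  Z1: Z = 1/(jωC) = -j/(ω·C) = 0 - j269 Ω
  Z2: Z = jωL = j·2.161e+04·0.0276 = 0 + j596.6 Ω
  Z3: Z = jωL = j·2.161e+04·0.05 = 0 + j1081 Ω
  Z4: Z = 1/(jωC) = -j/(ω·C) = 0 - j4.627 Ω
  Z5: Z = R = 107 Ω
Step 3 — Bridge requires nodal analysis (the Z5 bridge couples midpoints C and D, so the two paths cannot be reduced to a simple series/parallel combination). Setting node B to ground and injecting 1 A at node A, the 3-node admittance system at A, C, D solves to V_A = Z_AB = 174.8 - j308.1 Ω = 354.3∠-60.4° Ω.
Step 4 — Source phasor: V = 136∠14.6° V = 131.6 + j34.28 V.
Step 5 — Ohm's law: I = V / Z_total = (131.6 + j34.28) / (174.8 - j308.1) = 0.09914 + j0.3709 A.
Step 6 — Convert to polar: |I| = 0.3839 A, ∠I = 75.0°.

I = 0.3839∠75.0° A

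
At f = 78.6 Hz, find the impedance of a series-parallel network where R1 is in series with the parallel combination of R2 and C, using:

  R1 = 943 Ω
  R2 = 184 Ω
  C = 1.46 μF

Step 1 — Angular frequency: ω = 2π·f = 2π·78.6 = 493.9 rad/s.
Step 2 — Component impedances:
  R1: Z = R = 943 Ω
  R2: Z = R = 184 Ω
  C: Z = 1/(jωC) = -j/(ω·C) = 0 - j1387 Ω
Step 3 — Parallel branch: R2 || C = 1/(1/R2 + 1/C) = 180.8 - j23.99 Ω.
Step 4 — Series with R1: Z_total = R1 + (R2 || C) = 1124 - j23.99 Ω = 1124∠-1.2° Ω.

Z = 1124 - j23.99 Ω = 1124∠-1.2° Ω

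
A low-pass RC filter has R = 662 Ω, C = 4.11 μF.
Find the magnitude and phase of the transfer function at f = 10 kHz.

Step 1 — Angular frequency: ω = 2π·1e+04 = 6.283e+04 rad/s.
Step 2 — Transfer function: H(jω) = 1/(1 + jωRC).
Step 3 — Denominator: 1 + jωRC = 1 + j·6.283e+04·662·4.11e-06 = 1 + j171.
Step 4 — H = 3.422e-05 - j0.005849.
Step 5 — Magnitude: |H| = 0.005849 (-44.7 dB); phase: φ = -89.7°.

|H| = 0.005849 (-44.7 dB), φ = -89.7°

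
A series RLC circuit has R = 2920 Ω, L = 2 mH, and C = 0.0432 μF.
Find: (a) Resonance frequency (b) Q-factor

Step 1 — Resonance condition Im(Z)=0 gives ω₀ = 1/√(LC).
Step 2 — ω₀ = 1/√(0.002·4.32e-08) = 1.076e+05 rad/s.
Step 3 — f₀ = ω₀/(2π) = 1.712e+04 Hz.
Step 4 — Series Q: Q = ω₀L/R = 1.076e+05·0.002/2920 = 0.07369.

(a) f₀ = 1.712e+04 Hz  (b) Q = 0.07369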